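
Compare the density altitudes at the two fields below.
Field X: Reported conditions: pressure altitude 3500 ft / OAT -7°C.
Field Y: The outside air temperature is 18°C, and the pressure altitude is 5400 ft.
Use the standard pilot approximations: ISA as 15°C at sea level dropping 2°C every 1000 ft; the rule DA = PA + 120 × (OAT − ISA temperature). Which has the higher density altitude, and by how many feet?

Field Y by 5356 ft

Field X: ISA temp = 8°C, deviation -15°C, DA = 3500 + 120 × (-15) = 1700 ft.
Field Y: ISA temp = 4.2°C, deviation +13.8°C, DA = 5400 + 120 × 13.8 = 7056 ft.
Field Y is higher by 7056 − 1700 = 5356 ft.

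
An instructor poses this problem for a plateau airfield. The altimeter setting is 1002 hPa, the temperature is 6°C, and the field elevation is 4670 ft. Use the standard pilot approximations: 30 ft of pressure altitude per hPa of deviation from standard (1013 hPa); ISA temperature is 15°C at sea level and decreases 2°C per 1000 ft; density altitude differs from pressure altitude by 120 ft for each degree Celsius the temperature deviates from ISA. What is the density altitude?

Pressure altitude = 4670 + (1013 − 1002) × 30 = 4670 + (+330) = 5000 ft.
ISA temperature at 5000 ft = 15 − 2 × (5000/1000) = 5°C.
ISA deviation = 6 − 5 = +1°C.
Density altitude = 5000 + 120 × (1) = 5120 ft.

5120 ft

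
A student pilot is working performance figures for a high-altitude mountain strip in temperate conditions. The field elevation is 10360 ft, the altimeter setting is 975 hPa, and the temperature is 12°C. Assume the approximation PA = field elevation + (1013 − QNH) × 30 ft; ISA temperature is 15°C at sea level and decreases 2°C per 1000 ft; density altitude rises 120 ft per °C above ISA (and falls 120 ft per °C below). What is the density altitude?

13900 ft

Pressure altitude = 10360 + (1013 − 975) × 30 = 10360 + (+1140) = 11500 ft.
ISA temperature at 11500 ft = 15 − 2 × (11500/1000) = -8°C.
ISA deviation = 12 − (-8) = +20°C.
Density altitude = 11500 + 120 × (20) = 13900 ft.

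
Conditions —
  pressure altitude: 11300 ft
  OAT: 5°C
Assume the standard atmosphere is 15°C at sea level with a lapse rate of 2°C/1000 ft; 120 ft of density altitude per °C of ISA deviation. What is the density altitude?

ISA temperature at 11300 ft = 15 − 2 × (11300/1000) = -7.6°C.
ISA deviation = 5 − (-7.6) = +12.6°C.
Density altitude = 11300 + 120 × (12.6) = 11300 + (+1512) = 12812 ft.

12812 ft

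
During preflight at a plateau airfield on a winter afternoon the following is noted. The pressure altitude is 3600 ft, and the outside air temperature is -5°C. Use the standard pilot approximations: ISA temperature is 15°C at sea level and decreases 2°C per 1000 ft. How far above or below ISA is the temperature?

ISA temperature at 3600 ft = 15 − 2 × (3600/1000) = 7.8°C.
Deviation = OAT − ISA = -5 − 7.8 = -12.8°C.

ISA-12.8°C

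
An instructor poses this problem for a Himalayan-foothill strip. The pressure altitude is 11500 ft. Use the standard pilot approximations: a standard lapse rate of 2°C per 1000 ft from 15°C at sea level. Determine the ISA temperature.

ISA temperature = 15 − 2 × (11500/1000) = 15 − 23 = -8°C.

-8°C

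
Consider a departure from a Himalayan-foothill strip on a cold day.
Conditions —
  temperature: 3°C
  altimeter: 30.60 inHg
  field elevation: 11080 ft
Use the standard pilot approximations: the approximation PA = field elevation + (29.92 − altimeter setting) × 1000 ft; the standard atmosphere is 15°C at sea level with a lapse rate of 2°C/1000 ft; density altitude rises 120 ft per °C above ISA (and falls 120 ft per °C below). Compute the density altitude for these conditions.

Pressure altitude = 11080 + (29.92 − 30.60) × 1000 = 11080 + (-680) = 10400 ft.
ISA temperature at 10400 ft = 15 − 2 × (10400/1000) = -5.8°C.
ISA deviation = 3 − (-5.8) = +8.8°C.
Density altitude = 10400 + 120 × (8.8) = 11456 ft.

11456 ft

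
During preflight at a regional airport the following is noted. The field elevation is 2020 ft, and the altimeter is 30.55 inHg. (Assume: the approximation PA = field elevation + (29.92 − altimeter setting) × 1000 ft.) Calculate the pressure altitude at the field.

Pressure correction = (29.92 − 30.55) × 1000 = -630 ft.
Pressure altitude = 2020 + (-630) = 1390 ft.

1390 ft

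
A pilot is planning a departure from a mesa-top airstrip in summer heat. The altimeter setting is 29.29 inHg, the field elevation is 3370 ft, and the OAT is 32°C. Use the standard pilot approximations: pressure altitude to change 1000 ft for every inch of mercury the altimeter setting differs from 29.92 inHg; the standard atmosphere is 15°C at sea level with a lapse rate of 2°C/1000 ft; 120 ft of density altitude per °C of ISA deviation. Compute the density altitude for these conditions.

7000 ft

Pressure altitude = 3370 + (29.92 − 29.29) × 1000 = 3370 + (+630) = 4000 ft.
ISA temperature at 4000 ft = 15 − 2 × (4000/1000) = 7°C.
ISA deviation = 32 − 7 = +25°C.
Density altitude = 4000 + 120 × (25) = 7000 ft.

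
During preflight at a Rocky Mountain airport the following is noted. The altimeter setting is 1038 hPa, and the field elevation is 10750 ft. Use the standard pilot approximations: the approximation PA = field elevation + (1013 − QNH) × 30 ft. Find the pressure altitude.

Pressure correction = (1013 − 1038) × 30 = -750 ft.
Pressure altitude = 10750 + (-750) = 10000 ft.

10000 ft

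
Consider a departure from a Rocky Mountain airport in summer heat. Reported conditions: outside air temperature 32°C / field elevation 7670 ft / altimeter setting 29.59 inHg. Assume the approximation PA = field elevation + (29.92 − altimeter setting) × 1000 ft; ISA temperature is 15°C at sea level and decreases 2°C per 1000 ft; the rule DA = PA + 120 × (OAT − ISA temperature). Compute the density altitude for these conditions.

Pressure altitude = 7670 + (29.92 − 29.59) × 1000 = 7670 + (+330) = 8000 ft.
ISA temperature at 8000 ft = 15 − 2 × (8000/1000) = -1°C.
ISA deviation = 32 − (-1) = +33°C.
Density altitude = 8000 + 120 × (33) = 11960 ft.

11960 ft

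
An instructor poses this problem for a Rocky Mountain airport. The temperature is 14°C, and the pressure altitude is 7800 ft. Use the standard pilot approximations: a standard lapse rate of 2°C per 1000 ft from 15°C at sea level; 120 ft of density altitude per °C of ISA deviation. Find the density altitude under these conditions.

ISA temperature at 7800 ft = 15 − 2 × (7800/1000) = -0.6°C.
ISA deviation = 14 − (-0.6) = +14.6°C.
Density altitude = 7800 + 120 × (14.6) = 7800 + (+1752) = 9552 ft.

9552 ft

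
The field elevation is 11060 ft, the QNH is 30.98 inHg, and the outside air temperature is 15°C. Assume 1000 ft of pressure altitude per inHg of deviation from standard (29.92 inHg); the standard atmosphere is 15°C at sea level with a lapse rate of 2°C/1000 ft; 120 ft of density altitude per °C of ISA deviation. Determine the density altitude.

Pressure altitude = 11060 + (29.92 − 30.98) × 1000 = 11060 + (-1060) = 10000 ft.
ISA temperature at 10000 ft = 15 − 2 × (10000/1000) = -5°C.
ISA deviation = 15 − (-5) = +20°C.
Density altitude = 10000 + 120 × (20) = 12400 ft.

12400 ft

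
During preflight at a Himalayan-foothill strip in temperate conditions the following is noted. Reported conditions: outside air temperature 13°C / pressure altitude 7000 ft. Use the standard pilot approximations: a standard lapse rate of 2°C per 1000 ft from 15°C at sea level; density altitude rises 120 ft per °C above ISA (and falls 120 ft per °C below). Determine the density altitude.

ISA temperature at 7000 ft = 15 − 2 × (7000/1000) = 1°C.
ISA deviation = 13 − 1 = +12°C.
Density altitude = 7000 + 120 × (12) = 7000 + (+1440) = 8440 ft.

8440 ft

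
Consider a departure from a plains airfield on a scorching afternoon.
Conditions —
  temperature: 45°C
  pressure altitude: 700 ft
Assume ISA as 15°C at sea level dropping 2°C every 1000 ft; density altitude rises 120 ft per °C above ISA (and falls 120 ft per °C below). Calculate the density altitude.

4468 ft

ISA temperature at 700 ft = 15 − 2 × (700/1000) = 13.6°C.
ISA deviation = 45 − 13.6 = +31.4°C.
Density altitude = 700 + 120 × (31.4) = 700 + (+3768) = 4468 ft.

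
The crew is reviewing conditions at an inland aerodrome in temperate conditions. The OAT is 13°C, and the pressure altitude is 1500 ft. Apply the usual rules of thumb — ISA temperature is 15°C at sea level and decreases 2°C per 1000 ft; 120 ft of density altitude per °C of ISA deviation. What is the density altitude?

1620 ft

ISA temperature at 1500 ft = 15 − 2 × (1500/1000) = 12°C.
ISA deviation = 13 − 12 = +1°C.
Density altitude = 1500 + 120 × (1) = 1500 + (+120) = 1620 ft.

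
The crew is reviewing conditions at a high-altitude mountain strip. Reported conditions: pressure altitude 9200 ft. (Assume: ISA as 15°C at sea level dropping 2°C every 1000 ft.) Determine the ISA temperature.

ISA temperature = 15 − 2 × (9200/1000) = 15 − 18.4 = -3.4°C.

-3.4°C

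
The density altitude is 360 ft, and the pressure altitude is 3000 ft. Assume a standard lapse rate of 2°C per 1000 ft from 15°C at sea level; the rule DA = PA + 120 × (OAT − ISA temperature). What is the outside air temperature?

-13°C

Density altitude − pressure altitude = 360 − 3000 = -2640 ft.
At 120 ft/°C that is an ISA deviation of -2640/120 = -22°C.
ISA temperature at 3000 ft = 15 − 2 × (3000/1000) = 9°C.
OAT = ISA + deviation = 9 + (-22) = -13°C.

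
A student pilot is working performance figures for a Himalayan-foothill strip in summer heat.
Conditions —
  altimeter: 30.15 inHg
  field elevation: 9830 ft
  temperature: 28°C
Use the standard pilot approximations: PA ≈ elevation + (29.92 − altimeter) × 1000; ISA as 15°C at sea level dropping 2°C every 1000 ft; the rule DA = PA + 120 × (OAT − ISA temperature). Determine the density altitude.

13464 ft

Pressure altitude = 9830 + (29.92 − 30.15) × 1000 = 9830 + (-230) = 9600 ft.
ISA temperature at 9600 ft = 15 − 2 × (9600/1000) = -4.2°C.
ISA deviation = 28 − (-4.2) = +32.2°C.
Density altitude = 9600 + 120 × (32.2) = 13464 ft.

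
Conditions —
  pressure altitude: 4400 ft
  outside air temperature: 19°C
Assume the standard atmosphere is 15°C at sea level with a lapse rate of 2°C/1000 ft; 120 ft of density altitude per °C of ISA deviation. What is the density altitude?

5936 ft

ISA temperature at 4400 ft = 15 − 2 × (4400/1000) = 6.2°C.
ISA deviation = 19 − 6.2 = +12.8°C.
Density altitude = 4400 + 120 × (12.8) = 4400 + (+1536) = 5936 ft.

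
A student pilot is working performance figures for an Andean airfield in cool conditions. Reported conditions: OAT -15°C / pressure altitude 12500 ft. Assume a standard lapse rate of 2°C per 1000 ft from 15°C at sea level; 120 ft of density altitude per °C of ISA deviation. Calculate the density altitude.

ISA temperature at 12500 ft = 15 − 2 × (12500/1000) = -10°C.
ISA deviation = -15 − (-10) = -5°C.
Density altitude = 12500 + 120 × (-5) = 12500 + (-600) = 11900 ft.

11900 ft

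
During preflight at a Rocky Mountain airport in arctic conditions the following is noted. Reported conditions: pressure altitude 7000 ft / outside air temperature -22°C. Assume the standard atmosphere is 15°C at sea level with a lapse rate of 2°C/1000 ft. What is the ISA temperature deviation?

ISA temperature at 7000 ft = 15 − 2 × (7000/1000) = 1°C.
Deviation = OAT − ISA = -22 − 1 = -23°C.

ISA-23°C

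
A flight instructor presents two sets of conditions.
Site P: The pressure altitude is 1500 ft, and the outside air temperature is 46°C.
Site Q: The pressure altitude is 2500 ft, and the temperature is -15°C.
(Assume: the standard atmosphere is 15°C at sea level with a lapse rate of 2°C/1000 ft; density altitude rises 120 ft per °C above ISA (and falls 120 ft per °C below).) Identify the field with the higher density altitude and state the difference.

Site P by 6080 ft

Site P: ISA temp = 12°C, deviation +34°C, DA = 1500 + 120 × 34 = 5580 ft.
Site Q: ISA temp = 10°C, deviation -25°C, DA = 2500 + 120 × (-25) = -500 ft.
Site P is higher by 5580 − (-500) = 6080 ft.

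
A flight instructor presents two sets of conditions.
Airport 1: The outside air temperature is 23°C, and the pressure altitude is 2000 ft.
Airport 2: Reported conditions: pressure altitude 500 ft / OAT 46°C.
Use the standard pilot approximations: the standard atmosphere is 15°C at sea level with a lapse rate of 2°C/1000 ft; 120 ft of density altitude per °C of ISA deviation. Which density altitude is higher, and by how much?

Airport 2 by 900 ft

Airport 1: ISA temp = 11°C, deviation +12°C, DA = 2000 + 120 × 12 = 3440 ft.
Airport 2: ISA temp = 14°C, deviation +32°C, DA = 500 + 120 × 32 = 4340 ft.
Airport 2 is higher by 4340 − 3440 = 900 ft.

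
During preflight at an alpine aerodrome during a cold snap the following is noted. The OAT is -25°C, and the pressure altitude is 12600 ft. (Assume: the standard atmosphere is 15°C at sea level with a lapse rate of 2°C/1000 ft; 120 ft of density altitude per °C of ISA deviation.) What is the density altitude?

10824 ft

ISA temperature at 12600 ft = 15 − 2 × (12600/1000) = -10.2°C.
ISA deviation = -25 − (-10.2) = -14.8°C.
Density altitude = 12600 + 120 × (-14.8) = 12600 + (-1776) = 10824 ft.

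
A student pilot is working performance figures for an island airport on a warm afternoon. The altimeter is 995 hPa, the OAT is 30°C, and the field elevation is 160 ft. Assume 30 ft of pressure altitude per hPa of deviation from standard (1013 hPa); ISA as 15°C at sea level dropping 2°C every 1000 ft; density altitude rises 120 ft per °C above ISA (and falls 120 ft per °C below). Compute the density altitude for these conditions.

2668 ft

Pressure altitude = 160 + (1013 − 995) × 30 = 160 + (+540) = 700 ft.
ISA temperature at 700 ft = 15 − 2 × (700/1000) = 13.6°C.
ISA deviation = 30 − 13.6 = +16.4°C.
Density altitude = 700 + 120 × (16.4) = 2668 ft.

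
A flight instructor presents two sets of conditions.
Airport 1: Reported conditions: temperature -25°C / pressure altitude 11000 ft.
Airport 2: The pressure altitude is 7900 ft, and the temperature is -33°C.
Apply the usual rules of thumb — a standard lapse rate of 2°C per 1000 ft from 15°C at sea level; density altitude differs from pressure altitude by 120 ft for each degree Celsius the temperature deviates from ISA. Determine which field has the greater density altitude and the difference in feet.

Airport 1 by 4804 ft

Airport 1: ISA temp = -7°C, deviation -18°C, DA = 11000 + 120 × (-18) = 8840 ft.
Airport 2: ISA temp = -0.8°C, deviation -32.2°C, DA = 7900 + 120 × (-32.2) = 4036 ft.
Airport 1 is higher by 8840 − 4036 = 4804 ft.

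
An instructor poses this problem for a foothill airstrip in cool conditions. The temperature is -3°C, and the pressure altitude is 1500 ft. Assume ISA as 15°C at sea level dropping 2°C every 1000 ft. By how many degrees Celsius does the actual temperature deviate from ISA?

ISA temperature at 1500 ft = 15 − 2 × (1500/1000) = 12°C.
Deviation = OAT − ISA = -3 − 12 = -15°C.

ISA-15°C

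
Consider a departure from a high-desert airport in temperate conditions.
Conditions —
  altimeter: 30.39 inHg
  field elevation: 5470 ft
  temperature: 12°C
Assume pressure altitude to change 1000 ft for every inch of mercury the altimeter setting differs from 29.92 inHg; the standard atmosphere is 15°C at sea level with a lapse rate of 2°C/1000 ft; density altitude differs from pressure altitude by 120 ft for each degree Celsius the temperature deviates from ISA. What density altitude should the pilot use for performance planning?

Pressure altitude = 5470 + (29.92 − 30.39) × 1000 = 5470 + (-470) = 5000 ft.
ISA temperature at 5000 ft = 15 − 2 × (5000/1000) = 5°C.
ISA deviation = 12 − 5 = +7°C.
Density altitude = 5000 + 120 × (7) = 5840 ft.

5840 ft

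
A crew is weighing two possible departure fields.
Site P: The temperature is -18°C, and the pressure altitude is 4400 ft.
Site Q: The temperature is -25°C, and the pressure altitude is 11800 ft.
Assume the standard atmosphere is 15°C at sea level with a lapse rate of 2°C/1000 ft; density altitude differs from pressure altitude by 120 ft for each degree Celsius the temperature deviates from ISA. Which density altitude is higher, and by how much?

Site P: ISA temp = 6.2°C, deviation -24.2°C, DA = 4400 + 120 × (-24.2) = 1496 ft.
Site Q: ISA temp = -8.6°C, deviation -16.4°C, DA = 11800 + 120 × (-16.4) = 9832 ft.
Site Q is higher by 9832 − 1496 = 8336 ft.

Site Q by 8336 ft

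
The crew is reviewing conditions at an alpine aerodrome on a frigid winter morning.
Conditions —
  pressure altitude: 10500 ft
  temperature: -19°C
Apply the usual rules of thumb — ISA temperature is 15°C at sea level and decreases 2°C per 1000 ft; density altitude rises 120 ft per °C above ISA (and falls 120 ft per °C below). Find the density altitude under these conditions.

ISA temperature at 10500 ft = 15 − 2 × (10500/1000) = -6°C.
ISA deviation = -19 − (-6) = -13°C.
Density altitude = 10500 + 120 × (-13) = 10500 + (-1560) = 8940 ft.

8940 ft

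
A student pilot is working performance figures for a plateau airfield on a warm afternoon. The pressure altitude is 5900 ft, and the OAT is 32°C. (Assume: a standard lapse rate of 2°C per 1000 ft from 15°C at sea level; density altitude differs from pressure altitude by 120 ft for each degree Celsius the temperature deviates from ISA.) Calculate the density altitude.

ISA temperature at 5900 ft = 15 − 2 × (5900/1000) = 3.2°C.
ISA deviation = 32 − 3.2 = +28.8°C.
Density altitude = 5900 + 120 × (28.8) = 5900 + (+3456) = 9356 ft.

9356 ft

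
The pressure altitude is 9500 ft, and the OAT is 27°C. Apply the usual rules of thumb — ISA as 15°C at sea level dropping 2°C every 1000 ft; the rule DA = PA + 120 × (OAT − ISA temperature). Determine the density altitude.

ISA temperature at 9500 ft = 15 − 2 × (9500/1000) = -4°C.
ISA deviation = 27 − (-4) = +31°C.
Density altitude = 9500 + 120 × (31) = 9500 + (+3720) = 13220 ft.

13220 ft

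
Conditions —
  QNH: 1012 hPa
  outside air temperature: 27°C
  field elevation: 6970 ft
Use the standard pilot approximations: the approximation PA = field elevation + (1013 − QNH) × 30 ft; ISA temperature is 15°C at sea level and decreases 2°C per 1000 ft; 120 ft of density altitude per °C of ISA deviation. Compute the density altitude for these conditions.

10120 ft

Pressure altitude = 6970 + (1013 − 1012) × 30 = 6970 + (+30) = 7000 ft.
ISA temperature at 7000 ft = 15 − 2 × (7000/1000) = 1°C.
ISA deviation = 27 − 1 = +26°C.
Density altitude = 7000 + 120 × (26) = 10120 ft.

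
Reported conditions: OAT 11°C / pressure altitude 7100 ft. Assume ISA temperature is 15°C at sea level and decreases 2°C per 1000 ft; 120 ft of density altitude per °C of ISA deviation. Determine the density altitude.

8324 ft

ISA temperature at 7100 ft = 15 − 2 × (7100/1000) = 0.8°C.
ISA deviation = 11 − 0.8 = +10.2°C.
Density altitude = 7100 + 120 × (10.2) = 7100 + (+1224) = 8324 ft.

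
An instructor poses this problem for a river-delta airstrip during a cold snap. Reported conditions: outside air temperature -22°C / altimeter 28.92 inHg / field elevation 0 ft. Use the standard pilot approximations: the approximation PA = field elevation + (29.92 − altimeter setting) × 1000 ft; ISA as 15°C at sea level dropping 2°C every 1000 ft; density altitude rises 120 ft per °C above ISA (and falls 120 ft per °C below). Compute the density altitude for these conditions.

-3200 ft

Pressure altitude = 0 + (29.92 − 28.92) × 1000 = 0 + (+1000) = 1000 ft.
ISA temperature at 1000 ft = 15 − 2 × (1000/1000) = 13°C.
ISA deviation = -22 − 13 = -35°C.
Density altitude = 1000 + 120 × (-35) = -3200 ft.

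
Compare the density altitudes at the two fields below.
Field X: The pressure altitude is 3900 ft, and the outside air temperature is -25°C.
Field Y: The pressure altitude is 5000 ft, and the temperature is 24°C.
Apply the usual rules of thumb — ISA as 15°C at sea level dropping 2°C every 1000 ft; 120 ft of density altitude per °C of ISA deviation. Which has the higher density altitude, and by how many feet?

Field X: ISA temp = 7.2°C, deviation -32.2°C, DA = 3900 + 120 × (-32.2) = 36 ft.
Field Y: ISA temp = 5°C, deviation +19°C, DA = 5000 + 120 × 19 = 7280 ft.
Field Y is higher by 7280 − 36 = 7244 ft.

Field Y by 7244 ft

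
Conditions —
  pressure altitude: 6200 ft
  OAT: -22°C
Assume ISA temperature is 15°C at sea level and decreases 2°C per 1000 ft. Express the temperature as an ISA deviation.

ISA temperature at 6200 ft = 15 − 2 × (6200/1000) = 2.6°C.
Deviation = OAT − ISA = -22 − 2.6 = -24.6°C.

ISA-24.6°C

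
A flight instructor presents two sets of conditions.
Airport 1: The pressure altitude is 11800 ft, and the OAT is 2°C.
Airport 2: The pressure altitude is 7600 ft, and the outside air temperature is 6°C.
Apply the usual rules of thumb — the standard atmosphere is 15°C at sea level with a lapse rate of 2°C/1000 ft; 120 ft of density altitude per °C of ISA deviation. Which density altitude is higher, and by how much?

Airport 1 by 4728 ft

Airport 1: ISA temp = -8.6°C, deviation +10.6°C, DA = 11800 + 120 × 10.6 = 13072 ft.
Airport 2: ISA temp = -0.2°C, deviation +6.2°C, DA = 7600 + 120 × 6.2 = 8344 ft.
Airport 1 is higher by 13072 − 8344 = 4728 ft.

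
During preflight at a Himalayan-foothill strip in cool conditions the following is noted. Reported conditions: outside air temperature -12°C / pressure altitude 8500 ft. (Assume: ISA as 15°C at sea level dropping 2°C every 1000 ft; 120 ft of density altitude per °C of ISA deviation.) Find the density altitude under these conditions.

7300 ft

ISA temperature at 8500 ft = 15 − 2 × (8500/1000) = -2°C.
ISA deviation = -12 − (-2) = -10°C.
Density altitude = 8500 + 120 × (-10) = 8500 + (-1200) = 7300 ft.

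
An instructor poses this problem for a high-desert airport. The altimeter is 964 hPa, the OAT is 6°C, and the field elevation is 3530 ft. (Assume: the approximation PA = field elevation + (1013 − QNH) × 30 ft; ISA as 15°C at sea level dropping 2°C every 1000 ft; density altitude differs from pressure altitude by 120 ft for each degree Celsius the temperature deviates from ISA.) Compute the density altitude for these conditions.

5120 ft

Pressure altitude = 3530 + (1013 − 964) × 30 = 3530 + (+1470) = 5000 ft.
ISA temperature at 5000 ft = 15 − 2 × (5000/1000) = 5°C.
ISA deviation = 6 − 5 = +1°C.
Density altitude = 5000 + 120 × (1) = 5120 ft.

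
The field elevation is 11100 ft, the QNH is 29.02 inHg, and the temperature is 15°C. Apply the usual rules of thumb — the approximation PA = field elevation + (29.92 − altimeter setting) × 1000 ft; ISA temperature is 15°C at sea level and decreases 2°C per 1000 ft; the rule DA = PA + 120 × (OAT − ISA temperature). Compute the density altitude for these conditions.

Pressure altitude = 11100 + (29.92 − 29.02) × 1000 = 11100 + (+900) = 12000 ft.
ISA temperature at 12000 ft = 15 − 2 × (12000/1000) = -9°C.
ISA deviation = 15 − (-9) = +24°C.
Density altitude = 12000 + 120 × (24) = 14880 ft.

14880 ft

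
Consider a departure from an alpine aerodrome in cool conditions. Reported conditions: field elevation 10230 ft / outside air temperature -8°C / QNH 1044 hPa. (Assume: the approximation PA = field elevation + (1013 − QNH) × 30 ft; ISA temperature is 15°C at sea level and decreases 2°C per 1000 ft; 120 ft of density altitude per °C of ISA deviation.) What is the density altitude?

8772 ft

Pressure altitude = 10230 + (1013 − 1044) × 30 = 10230 + (-930) = 9300 ft.
ISA temperature at 9300 ft = 15 − 2 × (9300/1000) = -3.6°C.
ISA deviation = -8 − (-3.6) = -4.4°C.
Density altitude = 9300 + 120 × (-4.4) = 8772 ft.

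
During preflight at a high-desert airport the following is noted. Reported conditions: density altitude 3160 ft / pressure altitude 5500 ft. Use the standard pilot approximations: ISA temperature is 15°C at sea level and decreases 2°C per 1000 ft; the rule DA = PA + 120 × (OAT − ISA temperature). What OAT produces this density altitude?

Density altitude − pressure altitude = 3160 − 5500 = -2340 ft.
At 120 ft/°C that is an ISA deviation of -2340/120 = -19.5°C.
ISA temperature at 5500 ft = 15 − 2 × (5500/1000) = 4°C.
OAT = ISA + deviation = 4 + (-19.5) = -15.5°C.

-15.5°C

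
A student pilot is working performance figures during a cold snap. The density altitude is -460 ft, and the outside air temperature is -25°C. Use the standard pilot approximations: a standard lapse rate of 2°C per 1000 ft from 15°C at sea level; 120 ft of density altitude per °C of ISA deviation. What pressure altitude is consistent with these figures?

3500 ft

DA = PA + 120 × (OAT − (15 − 2·PA/1000)) = PA + 120·OAT − 1800 + 0.24·PA = 1.24·PA + 120·OAT − 1800.
So 1.24·PA = -460 − 120 × (-25) + 1800 = 4340.
PA = 4340 / 1.24 = 3500 ft.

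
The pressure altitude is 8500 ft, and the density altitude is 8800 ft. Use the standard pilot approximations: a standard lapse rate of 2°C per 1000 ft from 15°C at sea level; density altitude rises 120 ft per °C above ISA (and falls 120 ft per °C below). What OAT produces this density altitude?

Density altitude − pressure altitude = 8800 − 8500 = +300 ft.
At 120 ft/°C that is an ISA deviation of 300/120 = +2.5°C.
ISA temperature at 8500 ft = 15 − 2 × (8500/1000) = -2°C.
OAT = ISA + deviation = -2 + (+2.5) = 0.5°C.

0.5°C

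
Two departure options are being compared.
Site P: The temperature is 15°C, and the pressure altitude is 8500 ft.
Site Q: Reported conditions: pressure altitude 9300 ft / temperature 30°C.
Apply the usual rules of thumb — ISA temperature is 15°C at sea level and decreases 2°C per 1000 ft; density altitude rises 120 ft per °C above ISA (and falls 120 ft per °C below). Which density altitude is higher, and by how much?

Site Q by 2792 ft

Site P: ISA temp = -2°C, deviation +17°C, DA = 8500 + 120 × 17 = 10540 ft.
Site Q: ISA temp = -3.6°C, deviation +33.6°C, DA = 9300 + 120 × 33.6 = 13332 ft.
Site Q is higher by 13332 − 10540 = 2792 ft.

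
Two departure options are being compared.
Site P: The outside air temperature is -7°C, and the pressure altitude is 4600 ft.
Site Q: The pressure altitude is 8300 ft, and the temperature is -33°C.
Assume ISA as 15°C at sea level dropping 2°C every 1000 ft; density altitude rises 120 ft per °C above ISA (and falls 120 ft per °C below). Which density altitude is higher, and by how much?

Site P: ISA temp = 5.8°C, deviation -12.8°C, DA = 4600 + 120 × (-12.8) = 3064 ft.
Site Q: ISA temp = -1.6°C, deviation -31.4°C, DA = 8300 + 120 × (-31.4) = 4532 ft.
Site Q is higher by 4532 − 3064 = 1468 ft.

Site Q by 1468 ft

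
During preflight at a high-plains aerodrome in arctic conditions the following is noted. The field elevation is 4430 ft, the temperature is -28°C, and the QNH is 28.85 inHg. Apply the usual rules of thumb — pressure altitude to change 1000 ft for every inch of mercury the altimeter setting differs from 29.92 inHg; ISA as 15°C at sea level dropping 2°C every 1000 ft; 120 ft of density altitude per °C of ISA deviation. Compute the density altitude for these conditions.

1660 ft

Pressure altitude = 4430 + (29.92 − 28.85) × 1000 = 4430 + (+1070) = 5500 ft.
ISA temperature at 5500 ft = 15 − 2 × (5500/1000) = 4°C.
ISA deviation = -28 − 4 = -32°C.
Density altitude = 5500 + 120 × (-32) = 1660 ft.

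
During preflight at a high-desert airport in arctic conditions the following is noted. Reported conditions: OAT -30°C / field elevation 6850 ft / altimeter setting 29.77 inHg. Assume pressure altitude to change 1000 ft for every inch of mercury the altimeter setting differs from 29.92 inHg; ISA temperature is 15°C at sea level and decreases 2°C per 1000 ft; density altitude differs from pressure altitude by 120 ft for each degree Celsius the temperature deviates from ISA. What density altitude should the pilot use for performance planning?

Pressure altitude = 6850 + (29.92 − 29.77) × 1000 = 6850 + (+150) = 7000 ft.
ISA temperature at 7000 ft = 15 − 2 × (7000/1000) = 1°C.
ISA deviation = -30 − 1 = -31°C.
Density altitude = 7000 + 120 × (-31) = 3280 ft.

3280 ft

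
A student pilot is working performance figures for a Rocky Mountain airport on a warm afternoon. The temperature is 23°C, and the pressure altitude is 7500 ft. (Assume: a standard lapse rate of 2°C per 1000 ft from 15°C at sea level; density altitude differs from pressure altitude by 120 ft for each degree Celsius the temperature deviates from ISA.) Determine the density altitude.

10260 ft

ISA temperature at 7500 ft = 15 − 2 × (7500/1000) = 0°C.
ISA deviation = 23 − 0 = +23°C.
Density altitude = 7500 + 120 × (23) = 7500 + (+2760) = 10260 ft.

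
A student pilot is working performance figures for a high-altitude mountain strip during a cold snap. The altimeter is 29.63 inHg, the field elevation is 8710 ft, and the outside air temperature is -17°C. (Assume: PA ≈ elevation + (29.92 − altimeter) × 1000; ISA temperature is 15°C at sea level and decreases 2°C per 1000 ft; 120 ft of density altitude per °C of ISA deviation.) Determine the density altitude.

7320 ft

Pressure altitude = 8710 + (29.92 − 29.63) × 1000 = 8710 + (+290) = 9000 ft.
ISA temperature at 9000 ft = 15 − 2 × (9000/1000) = -3°C.
ISA deviation = -17 − (-3) = -14°C.
Density altitude = 9000 + 120 × (-14) = 7320 ft.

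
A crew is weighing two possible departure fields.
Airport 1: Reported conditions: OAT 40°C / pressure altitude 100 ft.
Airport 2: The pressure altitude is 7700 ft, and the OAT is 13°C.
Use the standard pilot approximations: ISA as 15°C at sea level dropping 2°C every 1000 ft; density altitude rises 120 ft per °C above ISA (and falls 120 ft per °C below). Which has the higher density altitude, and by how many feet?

Airport 1: ISA temp = 14.8°C, deviation +25.2°C, DA = 100 + 120 × 25.2 = 3124 ft.
Airport 2: ISA temp = -0.4°C, deviation +13.4°C, DA = 7700 + 120 × 13.4 = 9308 ft.
Airport 2 is higher by 9308 − 3124 = 6184 ft.

Airport 2 by 6184 ft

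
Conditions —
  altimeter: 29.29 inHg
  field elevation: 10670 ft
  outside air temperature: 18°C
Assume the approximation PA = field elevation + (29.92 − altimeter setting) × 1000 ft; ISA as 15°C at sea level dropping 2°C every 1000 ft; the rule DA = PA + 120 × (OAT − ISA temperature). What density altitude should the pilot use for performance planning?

14372 ft

Pressure altitude = 10670 + (29.92 − 29.29) × 1000 = 10670 + (+630) = 11300 ft.
ISA temperature at 11300 ft = 15 − 2 × (11300/1000) = -7.6°C.
ISA deviation = 18 − (-7.6) = +25.6°C.
Density altitude = 11300 + 120 × (25.6) = 14372 ft.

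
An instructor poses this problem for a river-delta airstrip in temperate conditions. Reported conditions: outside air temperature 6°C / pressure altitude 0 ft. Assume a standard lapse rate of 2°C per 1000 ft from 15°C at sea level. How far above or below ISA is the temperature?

ISA-9°C

ISA temperature at 0 ft = 15 − 2 × (0/1000) = 15°C.
Deviation = OAT − ISA = 6 − 15 = -9°C.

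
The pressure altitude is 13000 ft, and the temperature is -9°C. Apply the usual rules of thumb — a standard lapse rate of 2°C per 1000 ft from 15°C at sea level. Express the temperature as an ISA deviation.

ISA temperature at 13000 ft = 15 − 2 × (13000/1000) = -11°C.
Deviation = OAT − ISA = -9 − (-11) = +2°C.

ISA+2°C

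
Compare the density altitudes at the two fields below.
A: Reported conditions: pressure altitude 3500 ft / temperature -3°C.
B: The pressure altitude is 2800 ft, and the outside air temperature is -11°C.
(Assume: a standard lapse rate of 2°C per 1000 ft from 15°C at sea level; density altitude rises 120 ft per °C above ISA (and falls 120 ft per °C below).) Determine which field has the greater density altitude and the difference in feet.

A: ISA temp = 8°C, deviation -11°C, DA = 3500 + 120 × (-11) = 2180 ft.
B: ISA temp = 9.4°C, deviation -20.4°C, DA = 2800 + 120 × (-20.4) = 352 ft.
A is higher by 2180 − 352 = 1828 ft.

A by 1828 ft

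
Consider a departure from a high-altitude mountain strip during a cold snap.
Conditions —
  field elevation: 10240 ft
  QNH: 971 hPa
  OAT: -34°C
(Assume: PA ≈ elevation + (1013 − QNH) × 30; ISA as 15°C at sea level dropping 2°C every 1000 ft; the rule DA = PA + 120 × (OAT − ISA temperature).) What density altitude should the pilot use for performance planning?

Pressure altitude = 10240 + (1013 − 971) × 30 = 10240 + (+1260) = 11500 ft.
ISA temperature at 11500 ft = 15 − 2 × (11500/1000) = -8°C.
ISA deviation = -34 − (-8) = -26°C.
Density altitude = 11500 + 120 × (-26) = 8380 ft.

8380 ft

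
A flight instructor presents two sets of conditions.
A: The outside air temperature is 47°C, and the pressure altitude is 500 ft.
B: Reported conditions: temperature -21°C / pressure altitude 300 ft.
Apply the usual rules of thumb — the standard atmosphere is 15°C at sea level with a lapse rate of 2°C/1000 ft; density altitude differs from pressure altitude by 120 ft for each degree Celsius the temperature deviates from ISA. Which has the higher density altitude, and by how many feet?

A by 8408 ft

A: ISA temp = 14°C, deviation +33°C, DA = 500 + 120 × 33 = 4460 ft.
B: ISA temp = 14.4°C, deviation -35.4°C, DA = 300 + 120 × (-35.4) = -3948 ft.
A is higher by 4460 − (-3948) = 8408 ft.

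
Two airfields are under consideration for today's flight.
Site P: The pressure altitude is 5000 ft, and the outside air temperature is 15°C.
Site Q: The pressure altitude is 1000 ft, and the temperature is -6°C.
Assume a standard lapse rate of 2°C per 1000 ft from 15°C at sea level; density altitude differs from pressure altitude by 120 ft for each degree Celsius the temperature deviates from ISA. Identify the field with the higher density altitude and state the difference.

Site P: ISA temp = 5°C, deviation +10°C, DA = 5000 + 120 × 10 = 6200 ft.
Site Q: ISA temp = 13°C, deviation -19°C, DA = 1000 + 120 × (-19) = -1280 ft.
Site P is higher by 6200 − (-1280) = 7480 ft.

Site P by 7480 ft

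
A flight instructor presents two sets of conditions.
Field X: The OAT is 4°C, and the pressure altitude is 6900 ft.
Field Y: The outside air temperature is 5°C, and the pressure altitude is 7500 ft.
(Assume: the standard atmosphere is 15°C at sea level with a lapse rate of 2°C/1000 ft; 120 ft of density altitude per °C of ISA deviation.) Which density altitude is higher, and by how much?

Field Y by 864 ft

Field X: ISA temp = 1.2°C, deviation +2.8°C, DA = 6900 + 120 × 2.8 = 7236 ft.
Field Y: ISA temp = 0°C, deviation +5°C, DA = 7500 + 120 × 5 = 8100 ft.
Field Y is higher by 8100 − 7236 = 864 ft.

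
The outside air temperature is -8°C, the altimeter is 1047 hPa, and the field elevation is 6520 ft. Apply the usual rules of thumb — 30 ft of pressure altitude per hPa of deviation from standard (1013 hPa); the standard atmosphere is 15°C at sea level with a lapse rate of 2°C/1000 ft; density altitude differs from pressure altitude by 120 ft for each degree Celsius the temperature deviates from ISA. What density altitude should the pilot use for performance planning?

4060 ft

Pressure altitude = 6520 + (1013 − 1047) × 30 = 6520 + (-1020) = 5500 ft.
ISA temperature at 5500 ft = 15 − 2 × (5500/1000) = 4°C.
ISA deviation = -8 − 4 = -12°C.
Density altitude = 5500 + 120 × (-12) = 4060 ft.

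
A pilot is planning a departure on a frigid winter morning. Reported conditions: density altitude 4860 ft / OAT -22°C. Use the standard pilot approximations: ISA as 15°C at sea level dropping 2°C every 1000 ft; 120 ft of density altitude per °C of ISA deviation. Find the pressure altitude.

7500 ft

DA = PA + 120 × (OAT − (15 − 2·PA/1000)) = PA + 120·OAT − 1800 + 0.24·PA = 1.24·PA + 120·OAT − 1800.
So 1.24·PA = 4860 − 120 × (-22) + 1800 = 9300.
PA = 9300 / 1.24 = 7500 ft.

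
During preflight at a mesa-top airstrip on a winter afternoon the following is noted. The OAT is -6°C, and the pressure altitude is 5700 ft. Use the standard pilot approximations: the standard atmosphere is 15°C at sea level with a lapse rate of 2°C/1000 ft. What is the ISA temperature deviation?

ISA temperature at 5700 ft = 15 − 2 × (5700/1000) = 3.6°C.
Deviation = OAT − ISA = -6 − 3.6 = -9.6°C.

ISA-9.6°C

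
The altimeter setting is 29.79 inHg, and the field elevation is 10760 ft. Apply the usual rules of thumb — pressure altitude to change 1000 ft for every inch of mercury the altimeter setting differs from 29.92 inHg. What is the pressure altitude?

10890 ft

Pressure correction = (29.92 − 29.79) × 1000 = +130 ft.
Pressure altitude = 10760 + (+130) = 10890 ft.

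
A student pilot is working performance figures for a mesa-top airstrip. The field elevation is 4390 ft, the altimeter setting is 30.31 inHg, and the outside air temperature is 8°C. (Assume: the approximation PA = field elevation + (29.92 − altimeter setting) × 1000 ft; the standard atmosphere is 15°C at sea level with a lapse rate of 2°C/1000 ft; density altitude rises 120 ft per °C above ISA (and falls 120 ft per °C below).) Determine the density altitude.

4120 ft

Pressure altitude = 4390 + (29.92 − 30.31) × 1000 = 4390 + (-390) = 4000 ft.
ISA temperature at 4000 ft = 15 − 2 × (4000/1000) = 7°C.
ISA deviation = 8 − 7 = +1°C.
Density altitude = 4000 + 120 × (1) = 4120 ft.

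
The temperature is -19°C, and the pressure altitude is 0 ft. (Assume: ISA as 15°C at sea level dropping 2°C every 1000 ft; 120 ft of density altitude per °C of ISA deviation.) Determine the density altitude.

ISA temperature at 0 ft = 15 − 2 × (0/1000) = 15°C.
ISA deviation = -19 − 15 = -34°C.
Density altitude = 0 + 120 × (-34) = 0 + (-4080) = -4080 ft.

-4080 ft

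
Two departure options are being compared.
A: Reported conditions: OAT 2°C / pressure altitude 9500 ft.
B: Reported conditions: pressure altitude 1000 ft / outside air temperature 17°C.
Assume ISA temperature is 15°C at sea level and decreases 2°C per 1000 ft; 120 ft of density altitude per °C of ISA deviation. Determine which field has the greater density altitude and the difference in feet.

A: ISA temp = -4°C, deviation +6°C, DA = 9500 + 120 × 6 = 10220 ft.
B: ISA temp = 13°C, deviation +4°C, DA = 1000 + 120 × 4 = 1480 ft.
A is higher by 10220 − 1480 = 8740 ft.

A by 8740 ft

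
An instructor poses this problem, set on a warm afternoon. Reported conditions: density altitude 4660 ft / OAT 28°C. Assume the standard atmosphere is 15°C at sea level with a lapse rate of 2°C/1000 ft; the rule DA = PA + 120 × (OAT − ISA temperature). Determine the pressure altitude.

DA = PA + 120 × (OAT − (15 − 2·PA/1000)) = PA + 120·OAT − 1800 + 0.24·PA = 1.24·PA + 120·OAT − 1800.
So 1.24·PA = 4660 − 120 × 28 + 1800 = 3100.
PA = 3100 / 1.24 = 2500 ft.

2500 ft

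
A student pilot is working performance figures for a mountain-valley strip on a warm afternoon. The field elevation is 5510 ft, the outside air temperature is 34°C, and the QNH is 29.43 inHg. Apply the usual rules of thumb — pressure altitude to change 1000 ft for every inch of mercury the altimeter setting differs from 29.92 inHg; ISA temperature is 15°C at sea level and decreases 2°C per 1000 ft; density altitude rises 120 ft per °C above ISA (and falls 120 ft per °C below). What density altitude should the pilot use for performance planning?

9720 ft

Pressure altitude = 5510 + (29.92 − 29.43) × 1000 = 5510 + (+490) = 6000 ft.
ISA temperature at 6000 ft = 15 − 2 × (6000/1000) = 3°C.
ISA deviation = 34 − 3 = +31°C.
Density altitude = 6000 + 120 × (31) = 9720 ft.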